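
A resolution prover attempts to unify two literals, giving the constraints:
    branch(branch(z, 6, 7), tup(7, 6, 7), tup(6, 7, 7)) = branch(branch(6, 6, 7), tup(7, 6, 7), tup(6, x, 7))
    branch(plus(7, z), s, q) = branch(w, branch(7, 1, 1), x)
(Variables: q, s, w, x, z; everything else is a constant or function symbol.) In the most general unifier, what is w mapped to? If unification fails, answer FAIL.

Decompose branch/3: branch(z, 6, 7) = branch(6, 6, 7),  tup(7, 6, 7) = tup(7, 6, 7),  tup(6, 7, 7) = tup(6, x, 7).
Decompose branch/3: z = 6,  6 = 6,  7 = 7.
Bind z := 6; substituting into the one remaining equation that mentions z gives: branch(plus(7, 6), s, q) = branch(w, branch(7, 1, 1), x).
Delete trivial equation 6 = 6.
Delete trivial equation 7 = 7.
Delete trivial equation tup(7, 6, 7) = tup(7, 6, 7).
Decompose tup/3: 6 = 6,  7 = x,  7 = 7.
Delete trivial equation 6 = 6.
Bind x := 7; substituting into the one remaining equation that mentions x gives: branch(plus(7, 6), s, q) = branch(w, branch(7, 1, 1), 7).
Delete trivial equation 7 = 7.
Decompose branch/3: plus(7, 6) = w,  s = branch(7, 1, 1),  q = 7.
Bind w := plus(7, 6); no other remaining equation mentions w.
Bind s := branch(7, 1, 1); no other remaining equation mentions s.
Bind q := 7.
MGU = { z := 6, x := 7, w := plus(7, 6), s := branch(7, 1, 1), q := 7 }, so w := plus(7, 6).

plus(7, 6)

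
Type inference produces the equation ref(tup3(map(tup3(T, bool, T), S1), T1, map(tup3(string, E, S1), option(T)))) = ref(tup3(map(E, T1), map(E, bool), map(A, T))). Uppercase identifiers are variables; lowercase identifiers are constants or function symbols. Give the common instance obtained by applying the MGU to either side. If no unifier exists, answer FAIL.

FAIL

Decompose ref/1: tup3(map(tup3(T, bool, T), S1), T1, map(tup3(string, E, S1), option(T))) = tup3(map(E, T1), map(E, bool), map(A, T)).
Decompose tup3/3: map(tup3(T, bool, T), S1) = map(E, T1),  T1 = map(E, bool),  map(tup3(string, E, S1), option(T)) = map(A, T).
Decompose map/2: tup3(T, bool, T) = E,  S1 = T1.
Bind E := tup3(T, bool, T); substituting into the 2 remaining equations that mention E gives: T1 = map(tup3(T, bool, T), bool),  map(tup3(string, tup3(T, bool, T), S1), option(T)) = map(A, T).
Bind S1 := T1; substituting into the one remaining equation that mentions S1 gives: map(tup3(string, tup3(T, bool, T), T1), option(T)) = map(A, T).
Bind T1 := map(tup3(T, bool, T), bool); substituting into the remaining equation gives: map(tup3(string, tup3(T, bool, T), map(tup3(T, bool, T), bool)), option(T)) = map(A, T). Substituting into the earlier binding gives S1 := map(tup3(T, bool, T), bool).
Decompose map/2: tup3(string, tup3(T, bool, T), map(tup3(T, bool, T), bool)) = A,  option(T) = T.
Bind A := tup3(string, tup3(T, bool, T), map(tup3(T, bool, T), bool)); no other remaining equation mentions A.
Occurs check fails: T occurs in option(T); the equation T = option(T) has no finite solution.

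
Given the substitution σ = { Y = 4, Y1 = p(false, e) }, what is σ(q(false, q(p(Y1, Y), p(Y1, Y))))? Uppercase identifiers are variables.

Replace each occurrence of Y with 4.
Replace each occurrence of Y1 with p(false, e).
Result: q(false, q(p(p(false, e), 4), p(p(false, e), 4))).

q(false, q(p(p(false, e), 4), p(p(false, e), 4)))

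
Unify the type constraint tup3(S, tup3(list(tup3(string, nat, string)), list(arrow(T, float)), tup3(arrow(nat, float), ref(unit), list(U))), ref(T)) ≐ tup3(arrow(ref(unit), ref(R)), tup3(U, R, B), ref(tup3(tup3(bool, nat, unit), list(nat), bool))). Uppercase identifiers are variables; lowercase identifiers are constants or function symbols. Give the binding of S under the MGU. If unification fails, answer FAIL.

arrow(ref(unit), ref(list(arrow(tup3(tup3(bool, nat, unit), list(nat), bool), float))))

Decompose tup3/3: S ≐ arrow(ref(unit), ref(R)),  tup3(list(tup3(string, nat, string)), list(arrow(T, float)), tup3(arrow(nat, float), ref(unit), list(U))) ≐ tup3(U, R, B),  ref(T) ≐ ref(tup3(tup3(bool, nat, unit), list(nat), bool)).
Bind S := arrow(ref(unit), ref(R)); no other remaining equation mentions S.
Decompose tup3/3: list(tup3(string, nat, string)) ≐ U,  list(arrow(T, float)) ≐ R,  tup3(arrow(nat, float), ref(unit), list(U)) ≐ B.
Bind U := list(tup3(string, nat, string)); substituting into the one remaining equation that mentions U gives: tup3(arrow(nat, float), ref(unit), list(list(tup3(string, nat, string)))) ≐ B.
Bind R := list(arrow(T, float)); no other remaining equation mentions R. Substituting into the earlier binding gives S := arrow(ref(unit), ref(list(arrow(T, float)))).
Bind B := tup3(arrow(nat, float), ref(unit), list(list(tup3(string, nat, string)))); no other remaining equation mentions B.
Decompose ref/1: T ≐ tup3(tup3(bool, nat, unit), list(nat), bool).
Bind T := tup3(tup3(bool, nat, unit), list(nat), bool). Substituting into the earlier bindings gives S := arrow(ref(unit), ref(list(arrow(tup3(tup3(bool, nat, unit), list(nat), bool), float)))), R := list(arrow(tup3(tup3(bool, nat, unit), list(nat), bool), float)).
MGU = { S := arrow(ref(unit), ref(list(arrow(tup3(tup3(bool, nat, unit), list(nat), bool), float)))), U := list(tup3(string, nat, string)), R := list(arrow(tup3(tup3(bool, nat, unit), list(nat), bool), float)), B := tup3(arrow(nat, float), ref(unit), list(list(tup3(string, nat, string)))), T := tup3(tup3(bool, nat, unit), list(nat), bool) }, so S := arrow(ref(unit), ref(list(arrow(tup3(tup3(bool, nat, unit), list(nat), bool), float)))).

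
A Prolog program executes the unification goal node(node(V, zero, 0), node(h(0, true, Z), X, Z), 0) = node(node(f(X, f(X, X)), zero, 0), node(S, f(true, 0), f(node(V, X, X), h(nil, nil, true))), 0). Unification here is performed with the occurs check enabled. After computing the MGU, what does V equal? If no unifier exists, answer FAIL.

f(f(true, 0), f(f(true, 0), f(true, 0)))

Decompose node/3: node(V, zero, 0) = node(f(X, f(X, X)), zero, 0),  node(h(0, true, Z), X, Z) = node(S, f(true, 0), f(node(V, X, X), h(nil, nil, true))),  0 = 0.
Decompose node/3: V = f(X, f(X, X)),  zero = zero,  0 = 0.
Bind V := f(X, f(X, X)); substituting into the one remaining equation that mentions V gives: node(h(0, true, Z), X, Z) = node(S, f(true, 0), f(node(f(X, f(X, X)), X, X), h(nil, nil, true))).
Delete trivial equation zero = zero.
Delete trivial equation 0 = 0.
Decompose node/3: h(0, true, Z) = S,  X = f(true, 0),  Z = f(node(f(X, f(X, X)), X, X), h(nil, nil, true)).
Bind S := h(0, true, Z); no other remaining equation mentions S.
Bind X := f(true, 0); substituting into the one remaining equation that mentions X gives: Z = f(node(f(f(true, 0), f(f(true, 0), f(true, 0))), f(true, 0), f(true, 0)), h(nil, nil, true)). Substituting into the earlier binding gives V := f(f(true, 0), f(f(true, 0), f(true, 0))).
Bind Z := f(node(f(f(true, 0), f(f(true, 0), f(true, 0))), f(true, 0), f(true, 0)), h(nil, nil, true)); no other remaining equation mentions Z. Substituting into the earlier binding gives S := h(0, true, f(node(f(f(true, 0), f(f(true, 0), f(true, 0))), f(true, 0), f(true, 0)), h(nil, nil, true))).
Delete trivial equation 0 = 0.
MGU = { V ↦ f(f(true, 0), f(f(true, 0), f(true, 0))), S ↦ h(0, true, f(node(f(f(true, 0), f(f(true, 0), f(true, 0))), f(true, 0), f(true, 0)), h(nil, nil, true))), X ↦ f(true, 0), Z ↦ f(node(f(f(true, 0), f(f(true, 0), f(true, 0))), f(true, 0), f(true, 0)), h(nil, nil, true)) }, so V ↦ f(f(true, 0), f(f(true, 0), f(true, 0))).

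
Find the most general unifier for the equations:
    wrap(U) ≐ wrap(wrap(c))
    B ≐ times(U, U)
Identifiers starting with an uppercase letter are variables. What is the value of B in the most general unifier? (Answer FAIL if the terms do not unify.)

Decompose wrap/1: U ≐ wrap(c).
Bind U := wrap(c); substituting into the remaining equation gives: B ≐ times(wrap(c), wrap(c)).
Bind B := times(wrap(c), wrap(c)).
MGU = { U := wrap(c), B := times(wrap(c), wrap(c)) }, so B := times(wrap(c), wrap(c)).

times(wrap(c), wrap(c))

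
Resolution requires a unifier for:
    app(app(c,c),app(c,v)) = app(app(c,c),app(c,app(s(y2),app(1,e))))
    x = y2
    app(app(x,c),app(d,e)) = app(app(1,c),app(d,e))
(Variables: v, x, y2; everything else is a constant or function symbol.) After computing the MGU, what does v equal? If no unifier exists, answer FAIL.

app(s(1),app(1,e))

Decompose app/2: app(c,c) = app(c,c),  app(c,v) = app(c,app(s(y2),app(1,e))).
Delete trivial equation app(c,c) = app(c,c).
Decompose app/2: c = c,  v = app(s(y2),app(1,e)).
Delete trivial equation c = c.
Bind v := app(s(y2),app(1,e)); no other remaining equation mentions v.
Bind x := y2; substituting into the remaining equation gives: app(app(y2,c),app(d,e)) = app(app(1,c),app(d,e)).
Decompose app/2: app(y2,c) = app(1,c),  app(d,e) = app(d,e).
Decompose app/2: y2 = 1,  c = c.
Bind y2 := 1; no other remaining equation mentions y2. Substituting into the earlier bindings gives v := app(s(1),app(1,e)), x := 1.
Delete trivial equation c = c.
Delete trivial equation app(d,e) = app(d,e).
MGU = { v ↦ app(s(1),app(1,e)), x ↦ 1, y2 ↦ 1 }, so v ↦ app(s(1),app(1,e)).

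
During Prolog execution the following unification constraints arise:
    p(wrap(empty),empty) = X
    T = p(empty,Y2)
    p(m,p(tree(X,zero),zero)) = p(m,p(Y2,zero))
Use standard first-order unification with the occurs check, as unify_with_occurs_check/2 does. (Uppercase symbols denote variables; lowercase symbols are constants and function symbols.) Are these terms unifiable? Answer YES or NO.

YES

Bind X := p(wrap(empty),empty); substituting into the one remaining equation that mentions X gives: p(m,p(tree(p(wrap(empty),empty),zero),zero)) = p(m,p(Y2,zero)).
Bind T := p(empty,Y2); no other remaining equation mentions T.
Decompose p/2: m = m,  p(tree(p(wrap(empty),empty),zero),zero) = p(Y2,zero).
Delete trivial equation m = m.
Decompose p/2: tree(p(wrap(empty),empty),zero) = Y2,  zero = zero.
Bind Y2 := tree(p(wrap(empty),empty),zero); no other remaining equation mentions Y2. Substituting into the earlier binding gives T := p(empty,tree(p(wrap(empty),empty),zero)).
Delete trivial equation zero = zero.
No equations remain and no clash or occurs-check failure arose, so a unifier exists.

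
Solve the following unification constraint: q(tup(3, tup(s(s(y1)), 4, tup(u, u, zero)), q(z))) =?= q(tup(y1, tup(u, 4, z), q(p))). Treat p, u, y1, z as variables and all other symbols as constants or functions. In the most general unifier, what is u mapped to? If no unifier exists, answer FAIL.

Decompose q/1: tup(3, tup(s(s(y1)), 4, tup(u, u, zero)), q(z)) =?= tup(y1, tup(u, 4, z), q(p)).
Decompose tup/3: 3 =?= y1,  tup(s(s(y1)), 4, tup(u, u, zero)) =?= tup(u, 4, z),  q(z) =?= q(p).
Bind y1 := 3; substituting into the one remaining equation that mentions y1 gives: tup(s(s(3)), 4, tup(u, u, zero)) =?= tup(u, 4, z).
Decompose tup/3: s(s(3)) =?= u,  4 =?= 4,  tup(u, u, zero) =?= z.
Bind u := s(s(3)); substituting into the one remaining equation that mentions u gives: tup(s(s(3)), s(s(3)), zero) =?= z.
Delete trivial equation 4 =?= 4.
Bind z := tup(s(s(3)), s(s(3)), zero); substituting into the remaining equation gives: q(tup(s(s(3)), s(s(3)), zero)) =?= q(p).
Decompose q/1: tup(s(s(3)), s(s(3)), zero) =?= p.
Bind p := tup(s(s(3)), s(s(3)), zero).
MGU = { y1 := 3, u := s(s(3)), z := tup(s(s(3)), s(s(3)), zero), p := tup(s(s(3)), s(s(3)), zero) }, so u := s(s(3)).

s(s(3))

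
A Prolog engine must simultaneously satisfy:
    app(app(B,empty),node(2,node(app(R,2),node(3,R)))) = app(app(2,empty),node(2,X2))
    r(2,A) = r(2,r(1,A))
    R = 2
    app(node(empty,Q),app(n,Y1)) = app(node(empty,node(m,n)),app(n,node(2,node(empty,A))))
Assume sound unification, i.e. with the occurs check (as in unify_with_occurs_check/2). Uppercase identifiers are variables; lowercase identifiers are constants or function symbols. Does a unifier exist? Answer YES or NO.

Decompose app/2: app(B,empty) = app(2,empty),  node(2,node(app(R,2),node(3,R))) = node(2,X2).
Decompose app/2: B = 2,  empty = empty.
Bind B := 2; no other remaining equation mentions B.
Delete trivial equation empty = empty.
Decompose node/2: 2 = 2,  node(app(R,2),node(3,R)) = X2.
Delete trivial equation 2 = 2.
Bind X2 := node(app(R,2),node(3,R)); no other remaining equation mentions X2.
Decompose r/2: 2 = 2,  A = r(1,A).
Delete trivial equation 2 = 2.
Occurs check fails: A occurs in r(1,A); the equation A = r(1,A) has no finite solution.

NO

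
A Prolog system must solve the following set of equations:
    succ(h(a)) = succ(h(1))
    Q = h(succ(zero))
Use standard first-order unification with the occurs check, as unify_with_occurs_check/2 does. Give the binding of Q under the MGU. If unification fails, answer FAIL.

Decompose succ/1: h(a) = h(1).
Decompose h/1: a = 1.
Clash: constants a and 1 differ; no unifier exists.

FAIL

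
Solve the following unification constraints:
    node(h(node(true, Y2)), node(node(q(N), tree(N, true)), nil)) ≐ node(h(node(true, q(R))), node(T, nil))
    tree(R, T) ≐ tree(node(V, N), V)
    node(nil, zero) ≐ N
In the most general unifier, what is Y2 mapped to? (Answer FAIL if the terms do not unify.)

q(node(node(q(node(nil, zero)), tree(node(nil, zero), true)), node(nil, zero)))

Decompose node/2: h(node(true, Y2)) ≐ h(node(true, q(R))),  node(node(q(N), tree(N, true)), nil) ≐ node(T, nil).
Decompose h/1: node(true, Y2) ≐ node(true, q(R)).
Decompose node/2: true ≐ true,  Y2 ≐ q(R).
Delete trivial equation true ≐ true.
Bind Y2 := q(R); no other remaining equation mentions Y2.
Decompose node/2: node(q(N), tree(N, true)) ≐ T,  nil ≐ nil.
Bind T := node(q(N), tree(N, true)); substituting into the one remaining equation that mentions T gives: tree(R, node(q(N), tree(N, true))) ≐ tree(node(V, N), V).
Delete trivial equation nil ≐ nil.
Decompose tree/2: R ≐ node(V, N),  node(q(N), tree(N, true)) ≐ V.
Bind R := node(V, N); no other remaining equation mentions R. Substituting into the earlier binding gives Y2 := q(node(V, N)).
Bind V := node(q(N), tree(N, true)); no other remaining equation mentions V. Substituting into the earlier bindings gives Y2 := q(node(node(q(N), tree(N, true)), N)), R := node(node(q(N), tree(N, true)), N).
Bind N := node(nil, zero). Substituting into the earlier bindings gives Y2 := q(node(node(q(node(nil, zero)), tree(node(nil, zero), true)), node(nil, zero))), T := node(q(node(nil, zero)), tree(node(nil, zero), true)), R := node(node(q(node(nil, zero)), tree(node(nil, zero), true)), node(nil, zero)), V := node(q(node(nil, zero)), tree(node(nil, zero), true)).
MGU = { Y2 ↦ q(node(node(q(node(nil, zero)), tree(node(nil, zero), true)), node(nil, zero))), T ↦ node(q(node(nil, zero)), tree(node(nil, zero), true)), R ↦ node(node(q(node(nil, zero)), tree(node(nil, zero), true)), node(nil, zero)), V ↦ node(q(node(nil, zero)), tree(node(nil, zero), true)), N ↦ node(nil, zero) }, so Y2 ↦ q(node(node(q(node(nil, zero)), tree(node(nil, zero), true)), node(nil, zero))).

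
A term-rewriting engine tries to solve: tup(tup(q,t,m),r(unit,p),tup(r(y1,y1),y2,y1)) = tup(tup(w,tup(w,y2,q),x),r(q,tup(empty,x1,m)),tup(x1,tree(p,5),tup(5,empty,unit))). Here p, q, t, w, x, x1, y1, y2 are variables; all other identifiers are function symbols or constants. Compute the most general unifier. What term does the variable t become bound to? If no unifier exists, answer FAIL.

tup(unit,tree(tup(empty,r(tup(5,empty,unit),tup(5,empty,unit)),m),5),unit)

Decompose tup/3: tup(q,t,m) = tup(w,tup(w,y2,q),x),  r(unit,p) = r(q,tup(empty,x1,m)),  tup(r(y1,y1),y2,y1) = tup(x1,tree(p,5),tup(5,empty,unit)).
Decompose tup/3: q = w,  t = tup(w,y2,q),  m = x.
Bind q := w; substituting into the 2 remaining equations that mention q gives: t = tup(w,y2,w),  r(unit,p) = r(w,tup(empty,x1,m)).
Bind t := tup(w,y2,w); no other remaining equation mentions t.
Bind x := m; no other remaining equation mentions x.
Decompose r/2: unit = w,  p = tup(empty,x1,m).
Bind w := unit; no other remaining equation mentions w. Substituting into the earlier bindings gives q := unit, t := tup(unit,y2,unit).
Bind p := tup(empty,x1,m); substituting into the remaining equation gives: tup(r(y1,y1),y2,y1) = tup(x1,tree(tup(empty,x1,m),5),tup(5,empty,unit)).
Decompose tup/3: r(y1,y1) = x1,  y2 = tree(tup(empty,x1,m),5),  y1 = tup(5,empty,unit).
Bind x1 := r(y1,y1); substituting into the one remaining equation that mentions x1 gives: y2 = tree(tup(empty,r(y1,y1),m),5). Substituting into the earlier binding gives p := tup(empty,r(y1,y1),m).
Bind y2 := tree(tup(empty,r(y1,y1),m),5); no other remaining equation mentions y2. Substituting into the earlier binding gives t := tup(unit,tree(tup(empty,r(y1,y1),m),5),unit).
Bind y1 := tup(5,empty,unit). Substituting into the earlier bindings gives t := tup(unit,tree(tup(empty,r(tup(5,empty,unit),tup(5,empty,unit)),m),5),unit), p := tup(empty,r(tup(5,empty,unit),tup(5,empty,unit)),m), x1 := r(tup(5,empty,unit),tup(5,empty,unit)), y2 := tree(tup(empty,r(tup(5,empty,unit),tup(5,empty,unit)),m),5).
MGU = { q ↦ unit, t ↦ tup(unit,tree(tup(empty,r(tup(5,empty,unit),tup(5,empty,unit)),m),5),unit), x ↦ m, w ↦ unit, p ↦ tup(empty,r(tup(5,empty,unit),tup(5,empty,unit)),m), x1 ↦ r(tup(5,empty,unit),tup(5,empty,unit)), y2 ↦ tree(tup(empty,r(tup(5,empty,unit),tup(5,empty,unit)),m),5), y1 ↦ tup(5,empty,unit) }, so t ↦ tup(unit,tree(tup(empty,r(tup(5,empty,unit),tup(5,empty,unit)),m),5),unit).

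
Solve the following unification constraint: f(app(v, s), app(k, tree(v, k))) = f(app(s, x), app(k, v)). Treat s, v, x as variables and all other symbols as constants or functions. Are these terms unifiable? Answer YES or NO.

Decompose f/2: app(v, s) = app(s, x),  app(k, tree(v, k)) = app(k, v).
Decompose app/2: v = s,  s = x.
Bind v := s; substituting into the one remaining equation that mentions v gives: app(k, tree(s, k)) = app(k, s).
Bind s := x; substituting into the remaining equation gives: app(k, tree(x, k)) = app(k, x). Substituting into the earlier binding gives v := x.
Decompose app/2: k = k,  tree(x, k) = x.
Delete trivial equation k = k.
Occurs check fails: x occurs in tree(x, k); the equation x = tree(x, k) has no finite solution.

NO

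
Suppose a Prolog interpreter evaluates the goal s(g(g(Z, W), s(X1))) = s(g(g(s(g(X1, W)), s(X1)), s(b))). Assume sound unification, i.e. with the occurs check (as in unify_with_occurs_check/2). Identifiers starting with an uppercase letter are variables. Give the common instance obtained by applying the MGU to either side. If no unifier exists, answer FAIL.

Decompose s/1: g(g(Z, W), s(X1)) = g(g(s(g(X1, W)), s(X1)), s(b)).
Decompose g/2: g(Z, W) = g(s(g(X1, W)), s(X1)),  s(X1) = s(b).
Decompose g/2: Z = s(g(X1, W)),  W = s(X1).
Bind Z := s(g(X1, W)); no other remaining equation mentions Z.
Bind W := s(X1); no other remaining equation mentions W. Substituting into the earlier binding gives Z := s(g(X1, s(X1))).
Decompose s/1: X1 = b.
Bind X1 := b. Substituting into the earlier bindings gives Z := s(g(b, s(b))), W := s(b).
Applying the MGU to either side gives s(g(g(s(g(b, s(b))), s(b)), s(b))).

s(g(g(s(g(b, s(b))), s(b)), s(b)))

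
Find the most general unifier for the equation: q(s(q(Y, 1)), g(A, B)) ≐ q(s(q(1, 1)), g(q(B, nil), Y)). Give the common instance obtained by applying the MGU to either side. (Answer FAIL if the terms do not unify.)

q(s(q(1, 1)), g(q(1, nil), 1))

Decompose q/2: s(q(Y, 1)) ≐ s(q(1, 1)),  g(A, B) ≐ g(q(B, nil), Y).
Decompose s/1: q(Y, 1) ≐ q(1, 1).
Decompose q/2: Y ≐ 1,  1 ≐ 1.
Bind Y := 1; substituting into the one remaining equation that mentions Y gives: g(A, B) ≐ g(q(B, nil), 1).
Delete trivial equation 1 ≐ 1.
Decompose g/2: A ≐ q(B, nil),  B ≐ 1.
Bind A := q(B, nil); no other remaining equation mentions A.
Bind B := 1. Substituting into the earlier binding gives A := q(1, nil).
Applying the MGU to either side gives q(s(q(1, 1)), g(q(1, nil), 1)).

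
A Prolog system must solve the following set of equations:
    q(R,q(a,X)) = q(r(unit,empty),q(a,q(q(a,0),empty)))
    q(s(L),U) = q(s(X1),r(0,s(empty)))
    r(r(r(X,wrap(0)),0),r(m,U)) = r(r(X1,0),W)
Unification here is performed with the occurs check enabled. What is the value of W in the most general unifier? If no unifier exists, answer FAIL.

r(m,r(0,s(empty)))

Decompose q/2: R = r(unit,empty),  q(a,X) = q(a,q(q(a,0),empty)).
Bind R := r(unit,empty); no other remaining equation mentions R.
Decompose q/2: a = a,  X = q(q(a,0),empty).
Delete trivial equation a = a.
Bind X := q(q(a,0),empty); substituting into the one remaining equation that mentions X gives: r(r(r(q(q(a,0),empty),wrap(0)),0),r(m,U)) = r(r(X1,0),W).
Decompose q/2: s(L) = s(X1),  U = r(0,s(empty)).
Decompose s/1: L = X1.
Bind L := X1; no other remaining equation mentions L.
Bind U := r(0,s(empty)); substituting into the remaining equation gives: r(r(r(q(q(a,0),empty),wrap(0)),0),r(m,r(0,s(empty)))) = r(r(X1,0),W).
Decompose r/2: r(r(q(q(a,0),empty),wrap(0)),0) = r(X1,0),  r(m,r(0,s(empty))) = W.
Decompose r/2: r(q(q(a,0),empty),wrap(0)) = X1,  0 = 0.
Bind X1 := r(q(q(a,0),empty),wrap(0)); no other remaining equation mentions X1. Substituting into the earlier binding gives L := r(q(q(a,0),empty),wrap(0)).
Delete trivial equation 0 = 0.
Bind W := r(m,r(0,s(empty))).
MGU = { R ↦ r(unit,empty), X ↦ q(q(a,0),empty), L ↦ r(q(q(a,0),empty),wrap(0)), U ↦ r(0,s(empty)), X1 ↦ r(q(q(a,0),empty),wrap(0)), W ↦ r(m,r(0,s(empty))) }, so W ↦ r(m,r(0,s(empty))).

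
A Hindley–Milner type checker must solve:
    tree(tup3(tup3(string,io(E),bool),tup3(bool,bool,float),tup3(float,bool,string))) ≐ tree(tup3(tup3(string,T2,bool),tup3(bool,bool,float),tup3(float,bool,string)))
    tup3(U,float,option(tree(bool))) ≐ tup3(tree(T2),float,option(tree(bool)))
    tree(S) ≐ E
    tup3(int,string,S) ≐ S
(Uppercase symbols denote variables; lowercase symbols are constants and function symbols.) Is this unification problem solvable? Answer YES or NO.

Decompose tree/1: tup3(tup3(string,io(E),bool),tup3(bool,bool,float),tup3(float,bool,string)) ≐ tup3(tup3(string,T2,bool),tup3(bool,bool,float),tup3(float,bool,string)).
Decompose tup3/3: tup3(string,io(E),bool) ≐ tup3(string,T2,bool),  tup3(bool,bool,float) ≐ tup3(bool,bool,float),  tup3(float,bool,string) ≐ tup3(float,bool,string).
Decompose tup3/3: string ≐ string,  io(E) ≐ T2,  bool ≐ bool.
Delete trivial equation string ≐ string.
Bind T2 := io(E); substituting into the one remaining equation that mentions T2 gives: tup3(U,float,option(tree(bool))) ≐ tup3(tree(io(E)),float,option(tree(bool))).
Delete trivial equation bool ≐ bool.
Delete trivial equation tup3(bool,bool,float) ≐ tup3(bool,bool,float).
Delete trivial equation tup3(float,bool,string) ≐ tup3(float,bool,string).
Decompose tup3/3: U ≐ tree(io(E)),  float ≐ float,  option(tree(bool)) ≐ option(tree(bool)).
Bind U := tree(io(E)); no other remaining equation mentions U.
Delete trivial equation float ≐ float.
Delete trivial equation option(tree(bool)) ≐ option(tree(bool)).
Bind E := tree(S); no other remaining equation mentions E. Substituting into the earlier bindings gives T2 := io(tree(S)), U := tree(io(tree(S))).
Occurs check fails: S occurs in tup3(int,string,S); the equation S ≐ tup3(int,string,S) has no finite solution.

NO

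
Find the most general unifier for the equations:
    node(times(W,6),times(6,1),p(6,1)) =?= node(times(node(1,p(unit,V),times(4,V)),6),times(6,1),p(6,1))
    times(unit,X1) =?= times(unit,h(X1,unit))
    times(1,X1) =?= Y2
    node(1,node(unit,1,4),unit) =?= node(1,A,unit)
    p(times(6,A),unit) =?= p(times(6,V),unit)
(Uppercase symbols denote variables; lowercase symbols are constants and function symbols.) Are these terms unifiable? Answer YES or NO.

Decompose node/3: times(W,6) =?= times(node(1,p(unit,V),times(4,V)),6),  times(6,1) =?= times(6,1),  p(6,1) =?= p(6,1).
Decompose times/2: W =?= node(1,p(unit,V),times(4,V)),  6 =?= 6.
Bind W := node(1,p(unit,V),times(4,V)); no other remaining equation mentions W.
Delete trivial equation 6 =?= 6.
Delete trivial equation times(6,1) =?= times(6,1).
Delete trivial equation p(6,1) =?= p(6,1).
Decompose times/2: unit =?= unit,  X1 =?= h(X1,unit).
Delete trivial equation unit =?= unit.
Occurs check fails: X1 occurs in h(X1,unit); the equation X1 =?= h(X1,unit) has no finite solution.

NO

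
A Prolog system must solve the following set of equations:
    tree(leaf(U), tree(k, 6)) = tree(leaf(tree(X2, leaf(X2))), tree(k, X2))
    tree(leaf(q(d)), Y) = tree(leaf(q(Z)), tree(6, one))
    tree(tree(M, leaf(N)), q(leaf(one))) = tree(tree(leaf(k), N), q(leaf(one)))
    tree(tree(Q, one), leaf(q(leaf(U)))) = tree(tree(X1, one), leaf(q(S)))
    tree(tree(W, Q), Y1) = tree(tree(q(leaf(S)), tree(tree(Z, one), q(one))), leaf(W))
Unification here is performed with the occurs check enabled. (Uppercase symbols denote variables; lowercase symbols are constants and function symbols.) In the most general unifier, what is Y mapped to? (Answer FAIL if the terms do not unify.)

FAIL

Decompose tree/2: leaf(U) = leaf(tree(X2, leaf(X2))),  tree(k, 6) = tree(k, X2).
Decompose leaf/1: U = tree(X2, leaf(X2)).
Bind U := tree(X2, leaf(X2)); substituting into the one remaining equation that mentions U gives: tree(tree(Q, one), leaf(q(leaf(tree(X2, leaf(X2)))))) = tree(tree(X1, one), leaf(q(S))).
Decompose tree/2: k = k,  6 = X2.
Delete trivial equation k = k.
Bind X2 := 6; substituting into the one remaining equation that mentions X2 gives: tree(tree(Q, one), leaf(q(leaf(tree(6, leaf(6)))))) = tree(tree(X1, one), leaf(q(S))). Substituting into the earlier binding gives U := tree(6, leaf(6)).
Decompose tree/2: leaf(q(d)) = leaf(q(Z)),  Y = tree(6, one).
Decompose leaf/1: q(d) = q(Z).
Decompose q/1: d = Z.
Bind Z := d; substituting into the one remaining equation that mentions Z gives: tree(tree(W, Q), Y1) = tree(tree(q(leaf(S)), tree(tree(d, one), q(one))), leaf(W)).
Bind Y := tree(6, one); no other remaining equation mentions Y.
Decompose tree/2: tree(M, leaf(N)) = tree(leaf(k), N),  q(leaf(one)) = q(leaf(one)).
Decompose tree/2: M = leaf(k),  leaf(N) = N.
Bind M := leaf(k); no other remaining equation mentions M.
Occurs check fails: N occurs in leaf(N); the equation N = leaf(N) has no finite solution.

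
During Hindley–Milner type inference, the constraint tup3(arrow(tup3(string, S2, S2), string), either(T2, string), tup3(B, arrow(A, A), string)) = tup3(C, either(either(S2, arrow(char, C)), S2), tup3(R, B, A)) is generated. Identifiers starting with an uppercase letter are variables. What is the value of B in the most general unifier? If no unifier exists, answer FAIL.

arrow(string, string)

Decompose tup3/3: arrow(tup3(string, S2, S2), string) = C,  either(T2, string) = either(either(S2, arrow(char, C)), S2),  tup3(B, arrow(A, A), string) = tup3(R, B, A).
Bind C := arrow(tup3(string, S2, S2), string); substituting into the one remaining equation that mentions C gives: either(T2, string) = either(either(S2, arrow(char, arrow(tup3(string, S2, S2), string))), S2).
Decompose either/2: T2 = either(S2, arrow(char, arrow(tup3(string, S2, S2), string))),  string = S2.
Bind T2 := either(S2, arrow(char, arrow(tup3(string, S2, S2), string))); no other remaining equation mentions T2.
Bind S2 := string; no other remaining equation mentions S2. Substituting into the earlier bindings gives C := arrow(tup3(string, string, string), string), T2 := either(string, arrow(char, arrow(tup3(string, string, string), string))).
Decompose tup3/3: B = R,  arrow(A, A) = B,  string = A.
Bind B := R; substituting into the one remaining equation that mentions B gives: arrow(A, A) = R.
Bind R := arrow(A, A); no other remaining equation mentions R. Substituting into the earlier binding gives B := arrow(A, A).
Bind A := string. Substituting into the earlier bindings gives B := arrow(string, string), R := arrow(string, string).
MGU = { C -> arrow(tup3(string, string, string), string), T2 -> either(string, arrow(char, arrow(tup3(string, string, string), string))), S2 -> string, B -> arrow(string, string), R -> arrow(string, string), A -> string }, so B -> arrow(string, string).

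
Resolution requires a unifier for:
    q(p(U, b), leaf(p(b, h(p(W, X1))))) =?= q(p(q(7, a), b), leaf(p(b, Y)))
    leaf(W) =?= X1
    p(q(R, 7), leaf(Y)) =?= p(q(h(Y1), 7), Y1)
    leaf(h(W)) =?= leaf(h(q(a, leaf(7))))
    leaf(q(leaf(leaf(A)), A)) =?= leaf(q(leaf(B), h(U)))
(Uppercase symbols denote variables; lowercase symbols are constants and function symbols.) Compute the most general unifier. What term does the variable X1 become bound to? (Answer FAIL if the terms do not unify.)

Decompose q/2: p(U, b) =?= p(q(7, a), b),  leaf(p(b, h(p(W, X1)))) =?= leaf(p(b, Y)).
Decompose p/2: U =?= q(7, a),  b =?= b.
Bind U := q(7, a); substituting into the one remaining equation that mentions U gives: leaf(q(leaf(leaf(A)), A)) =?= leaf(q(leaf(B), h(q(7, a)))).
Delete trivial equation b =?= b.
Decompose leaf/1: p(b, h(p(W, X1))) =?= p(b, Y).
Decompose p/2: b =?= b,  h(p(W, X1)) =?= Y.
Delete trivial equation b =?= b.
Bind Y := h(p(W, X1)); substituting into the one remaining equation that mentions Y gives: p(q(R, 7), leaf(h(p(W, X1)))) =?= p(q(h(Y1), 7), Y1).
Bind X1 := leaf(W); substituting into the one remaining equation that mentions X1 gives: p(q(R, 7), leaf(h(p(W, leaf(W))))) =?= p(q(h(Y1), 7), Y1). Substituting into the earlier binding gives Y := h(p(W, leaf(W))).
Decompose p/2: q(R, 7) =?= q(h(Y1), 7),  leaf(h(p(W, leaf(W)))) =?= Y1.
Decompose q/2: R =?= h(Y1),  7 =?= 7.
Bind R := h(Y1); no other remaining equation mentions R.
Delete trivial equation 7 =?= 7.
Bind Y1 := leaf(h(p(W, leaf(W)))); no other remaining equation mentions Y1. Substituting into the earlier binding gives R := h(leaf(h(p(W, leaf(W))))).
Decompose leaf/1: h(W) =?= h(q(a, leaf(7))).
Decompose h/1: W =?= q(a, leaf(7)).
Bind W := q(a, leaf(7)); no other remaining equation mentions W. Substituting into the earlier bindings gives Y := h(p(q(a, leaf(7)), leaf(q(a, leaf(7))))), X1 := leaf(q(a, leaf(7))), R := h(leaf(h(p(q(a, leaf(7)), leaf(q(a, leaf(7))))))), Y1 := leaf(h(p(q(a, leaf(7)), leaf(q(a, leaf(7)))))).
Decompose leaf/1: q(leaf(leaf(A)), A) =?= q(leaf(B), h(q(7, a))).
Decompose q/2: leaf(leaf(A)) =?= leaf(B),  A =?= h(q(7, a)).
Decompose leaf/1: leaf(A) =?= B.
Bind B := leaf(A); no other remaining equation mentions B.
Bind A := h(q(7, a)). Substituting into the earlier binding gives B := leaf(h(q(7, a))).
MGU = { U := q(7, a), Y := h(p(q(a, leaf(7)), leaf(q(a, leaf(7))))), X1 := leaf(q(a, leaf(7))), R := h(leaf(h(p(q(a, leaf(7)), leaf(q(a, leaf(7))))))), Y1 := leaf(h(p(q(a, leaf(7)), leaf(q(a, leaf(7)))))), W := q(a, leaf(7)), B := leaf(h(q(7, a))), A := h(q(7, a)) }, so X1 := leaf(q(a, leaf(7))).

leaf(q(a, leaf(7)))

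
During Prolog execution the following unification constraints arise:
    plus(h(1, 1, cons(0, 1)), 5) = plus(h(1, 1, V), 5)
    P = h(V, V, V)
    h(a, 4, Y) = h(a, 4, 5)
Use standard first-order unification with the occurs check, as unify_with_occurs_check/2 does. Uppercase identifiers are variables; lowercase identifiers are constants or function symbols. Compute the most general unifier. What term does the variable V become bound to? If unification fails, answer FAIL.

Decompose plus/2: h(1, 1, cons(0, 1)) = h(1, 1, V),  5 = 5.
Decompose h/3: 1 = 1,  1 = 1,  cons(0, 1) = V.
Delete trivial equation 1 = 1.
Delete trivial equation 1 = 1.
Bind V := cons(0, 1); substituting into the one remaining equation that mentions V gives: P = h(cons(0, 1), cons(0, 1), cons(0, 1)).
Delete trivial equation 5 = 5.
Bind P := h(cons(0, 1), cons(0, 1), cons(0, 1)); no other remaining equation mentions P.
Decompose h/3: a = a,  4 = 4,  Y = 5.
Delete trivial equation a = a.
Delete trivial equation 4 = 4.
Bind Y := 5.
MGU = { V = cons(0, 1), P = h(cons(0, 1), cons(0, 1), cons(0, 1)), Y = 5 }, so V = cons(0, 1).

cons(0, 1)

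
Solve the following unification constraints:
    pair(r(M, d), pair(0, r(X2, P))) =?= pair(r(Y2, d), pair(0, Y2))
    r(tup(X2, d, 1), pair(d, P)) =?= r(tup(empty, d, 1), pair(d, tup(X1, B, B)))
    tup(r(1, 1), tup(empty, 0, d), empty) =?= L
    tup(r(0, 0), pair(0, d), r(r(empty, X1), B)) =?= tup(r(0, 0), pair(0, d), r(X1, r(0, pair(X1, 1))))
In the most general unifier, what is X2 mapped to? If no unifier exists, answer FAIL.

FAIL

Decompose pair/2: r(M, d) =?= r(Y2, d),  pair(0, r(X2, P)) =?= pair(0, Y2).
Decompose r/2: M =?= Y2,  d =?= d.
Bind M := Y2; no other remaining equation mentions M.
Delete trivial equation d =?= d.
Decompose pair/2: 0 =?= 0,  r(X2, P) =?= Y2.
Delete trivial equation 0 =?= 0.
Bind Y2 := r(X2, P); no other remaining equation mentions Y2. Substituting into the earlier binding gives M := r(X2, P).
Decompose r/2: tup(X2, d, 1) =?= tup(empty, d, 1),  pair(d, P) =?= pair(d, tup(X1, B, B)).
Decompose tup/3: X2 =?= empty,  d =?= d,  1 =?= 1.
Bind X2 := empty; no other remaining equation mentions X2. Substituting into the earlier bindings gives M := r(empty, P), Y2 := r(empty, P).
Delete trivial equation d =?= d.
Delete trivial equation 1 =?= 1.
Decompose pair/2: d =?= d,  P =?= tup(X1, B, B).
Delete trivial equation d =?= d.
Bind P := tup(X1, B, B); no other remaining equation mentions P. Substituting into the earlier bindings gives M := r(empty, tup(X1, B, B)), Y2 := r(empty, tup(X1, B, B)).
Bind L := tup(r(1, 1), tup(empty, 0, d), empty); no other remaining equation mentions L.
Decompose tup/3: r(0, 0) =?= r(0, 0),  pair(0, d) =?= pair(0, d),  r(r(empty, X1), B) =?= r(X1, r(0, pair(X1, 1))).
Delete trivial equation r(0, 0) =?= r(0, 0).
Delete trivial equation pair(0, d) =?= pair(0, d).
Decompose r/2: r(empty, X1) =?= X1,  B =?= r(0, pair(X1, 1)).
Occurs check fails: X1 occurs in r(empty, X1); the equation X1 =?= r(empty, X1) has no finite solution.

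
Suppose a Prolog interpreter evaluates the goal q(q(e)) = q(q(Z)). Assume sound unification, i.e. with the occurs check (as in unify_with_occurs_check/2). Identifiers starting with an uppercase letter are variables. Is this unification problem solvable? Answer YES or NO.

YES

Decompose q/1: q(e) = q(Z).
Decompose q/1: e = Z.
Bind Z := e.
No equations remain and no clash or occurs-check failure arose, so a unifier exists.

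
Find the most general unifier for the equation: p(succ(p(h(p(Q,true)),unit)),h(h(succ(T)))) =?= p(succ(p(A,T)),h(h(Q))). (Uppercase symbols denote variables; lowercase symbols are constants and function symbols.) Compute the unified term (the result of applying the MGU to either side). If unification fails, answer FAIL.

p(succ(p(h(p(succ(unit),true)),unit)),h(h(succ(unit))))

Decompose p/2: succ(p(h(p(Q,true)),unit)) =?= succ(p(A,T)),  h(h(succ(T))) =?= h(h(Q)).
Decompose succ/1: p(h(p(Q,true)),unit) =?= p(A,T).
Decompose p/2: h(p(Q,true)) =?= A,  unit =?= T.
Bind A := h(p(Q,true)); no other remaining equation mentions A.
Bind T := unit; substituting into the remaining equation gives: h(h(succ(unit))) =?= h(h(Q)).
Decompose h/1: h(succ(unit)) =?= h(Q).
Decompose h/1: succ(unit) =?= Q.
Bind Q := succ(unit). Substituting into the earlier binding gives A := h(p(succ(unit),true)).
Applying the MGU to either side gives p(succ(p(h(p(succ(unit),true)),unit)),h(h(succ(unit)))).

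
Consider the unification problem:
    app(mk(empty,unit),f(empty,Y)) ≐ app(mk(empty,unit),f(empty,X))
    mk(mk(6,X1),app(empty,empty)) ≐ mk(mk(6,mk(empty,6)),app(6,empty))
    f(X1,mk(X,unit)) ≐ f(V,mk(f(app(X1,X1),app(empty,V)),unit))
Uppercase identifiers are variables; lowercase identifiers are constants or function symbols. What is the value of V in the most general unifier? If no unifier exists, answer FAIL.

FAIL

Decompose app/2: mk(empty,unit) ≐ mk(empty,unit),  f(empty,Y) ≐ f(empty,X).
Delete trivial equation mk(empty,unit) ≐ mk(empty,unit).
Decompose f/2: empty ≐ empty,  Y ≐ X.
Delete trivial equation empty ≐ empty.
Bind Y := X; no other remaining equation mentions Y.
Decompose mk/2: mk(6,X1) ≐ mk(6,mk(empty,6)),  app(empty,empty) ≐ app(6,empty).
Decompose mk/2: 6 ≐ 6,  X1 ≐ mk(empty,6).
Delete trivial equation 6 ≐ 6.
Bind X1 := mk(empty,6); substituting into the one remaining equation that mentions X1 gives: f(mk(empty,6),mk(X,unit)) ≐ f(V,mk(f(app(mk(empty,6),mk(empty,6)),app(empty,V)),unit)).
Decompose app/2: empty ≐ 6,  empty ≐ empty.
Clash: constants empty and 6 differ; no unifier exists.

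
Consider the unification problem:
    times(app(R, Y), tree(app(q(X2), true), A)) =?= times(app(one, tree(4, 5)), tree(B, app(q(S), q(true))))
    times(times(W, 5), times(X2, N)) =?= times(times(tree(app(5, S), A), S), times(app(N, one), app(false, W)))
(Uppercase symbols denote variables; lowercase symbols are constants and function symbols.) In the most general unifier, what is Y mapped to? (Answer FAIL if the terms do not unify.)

tree(4, 5)

Decompose times/2: app(R, Y) =?= app(one, tree(4, 5)),  tree(app(q(X2), true), A) =?= tree(B, app(q(S), q(true))).
Decompose app/2: R =?= one,  Y =?= tree(4, 5).
Bind R := one; no other remaining equation mentions R.
Bind Y := tree(4, 5); no other remaining equation mentions Y.
Decompose tree/2: app(q(X2), true) =?= B,  A =?= app(q(S), q(true)).
Bind B := app(q(X2), true); no other remaining equation mentions B.
Bind A := app(q(S), q(true)); substituting into the remaining equation gives: times(times(W, 5), times(X2, N)) =?= times(times(tree(app(5, S), app(q(S), q(true))), S), times(app(N, one), app(false, W))).
Decompose times/2: times(W, 5) =?= times(tree(app(5, S), app(q(S), q(true))), S),  times(X2, N) =?= times(app(N, one), app(false, W)).
Decompose times/2: W =?= tree(app(5, S), app(q(S), q(true))),  5 =?= S.
Bind W := tree(app(5, S), app(q(S), q(true))); substituting into the one remaining equation that mentions W gives: times(X2, N) =?= times(app(N, one), app(false, tree(app(5, S), app(q(S), q(true))))).
Bind S := 5; substituting into the remaining equation gives: times(X2, N) =?= times(app(N, one), app(false, tree(app(5, 5), app(q(5), q(true))))). Substituting into the earlier bindings gives A := app(q(5), q(true)), W := tree(app(5, 5), app(q(5), q(true))).
Decompose times/2: X2 =?= app(N, one),  N =?= app(false, tree(app(5, 5), app(q(5), q(true)))).
Bind X2 := app(N, one); no other remaining equation mentions X2. Substituting into the earlier binding gives B := app(q(app(N, one)), true).
Bind N := app(false, tree(app(5, 5), app(q(5), q(true)))). Substituting into the earlier bindings gives B := app(q(app(app(false, tree(app(5, 5), app(q(5), q(true)))), one)), true), X2 := app(app(false, tree(app(5, 5), app(q(5), q(true)))), one).
MGU = { R := one, Y := tree(4, 5), B := app(q(app(app(false, tree(app(5, 5), app(q(5), q(true)))), one)), true), A := app(q(5), q(true)), W := tree(app(5, 5), app(q(5), q(true))), S := 5, X2 := app(app(false, tree(app(5, 5), app(q(5), q(true)))), one), N := app(false, tree(app(5, 5), app(q(5), q(true)))) }, so Y := tree(4, 5).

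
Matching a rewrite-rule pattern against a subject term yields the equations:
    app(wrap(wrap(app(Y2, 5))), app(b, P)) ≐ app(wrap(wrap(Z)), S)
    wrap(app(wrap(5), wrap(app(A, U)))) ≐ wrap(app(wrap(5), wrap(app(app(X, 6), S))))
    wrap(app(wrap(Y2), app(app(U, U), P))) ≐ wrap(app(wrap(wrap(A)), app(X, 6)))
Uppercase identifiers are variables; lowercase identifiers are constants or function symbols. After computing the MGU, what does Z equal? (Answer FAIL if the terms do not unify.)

Decompose app/2: wrap(wrap(app(Y2, 5))) ≐ wrap(wrap(Z)),  app(b, P) ≐ S.
Decompose wrap/1: wrap(app(Y2, 5)) ≐ wrap(Z).
Decompose wrap/1: app(Y2, 5) ≐ Z.
Bind Z := app(Y2, 5); no other remaining equation mentions Z.
Bind S := app(b, P); substituting into the one remaining equation that mentions S gives: wrap(app(wrap(5), wrap(app(A, U)))) ≐ wrap(app(wrap(5), wrap(app(app(X, 6), app(b, P))))).
Decompose wrap/1: app(wrap(5), wrap(app(A, U))) ≐ app(wrap(5), wrap(app(app(X, 6), app(b, P)))).
Decompose app/2: wrap(5) ≐ wrap(5),  wrap(app(A, U)) ≐ wrap(app(app(X, 6), app(b, P))).
Delete trivial equation wrap(5) ≐ wrap(5).
Decompose wrap/1: app(A, U) ≐ app(app(X, 6), app(b, P)).
Decompose app/2: A ≐ app(X, 6),  U ≐ app(b, P).
Bind A := app(X, 6); substituting into the one remaining equation that mentions A gives: wrap(app(wrap(Y2), app(app(U, U), P))) ≐ wrap(app(wrap(wrap(app(X, 6))), app(X, 6))).
Bind U := app(b, P); substituting into the remaining equation gives: wrap(app(wrap(Y2), app(app(app(b, P), app(b, P)), P))) ≐ wrap(app(wrap(wrap(app(X, 6))), app(X, 6))).
Decompose wrap/1: app(wrap(Y2), app(app(app(b, P), app(b, P)), P)) ≐ app(wrap(wrap(app(X, 6))), app(X, 6)).
Decompose app/2: wrap(Y2) ≐ wrap(wrap(app(X, 6))),  app(app(app(b, P), app(b, P)), P) ≐ app(X, 6).
Decompose wrap/1: Y2 ≐ wrap(app(X, 6)).
Bind Y2 := wrap(app(X, 6)); no other remaining equation mentions Y2. Substituting into the earlier binding gives Z := app(wrap(app(X, 6)), 5).
Decompose app/2: app(app(b, P), app(b, P)) ≐ X,  P ≐ 6.
Bind X := app(app(b, P), app(b, P)); no other remaining equation mentions X. Substituting into the earlier bindings gives Z := app(wrap(app(app(app(b, P), app(b, P)), 6)), 5), A := app(app(app(b, P), app(b, P)), 6), Y2 := wrap(app(app(app(b, P), app(b, P)), 6)).
Bind P := 6. Substituting into the earlier bindings gives Z := app(wrap(app(app(app(b, 6), app(b, 6)), 6)), 5), S := app(b, 6), A := app(app(app(b, 6), app(b, 6)), 6), U := app(b, 6), Y2 := wrap(app(app(app(b, 6), app(b, 6)), 6)), X := app(app(b, 6), app(b, 6)).
MGU = { Z -> app(wrap(app(app(app(b, 6), app(b, 6)), 6)), 5), S -> app(b, 6), A -> app(app(app(b, 6), app(b, 6)), 6), U -> app(b, 6), Y2 -> wrap(app(app(app(b, 6), app(b, 6)), 6)), X -> app(app(b, 6), app(b, 6)), P -> 6 }, so Z -> app(wrap(app(app(app(b, 6), app(b, 6)), 6)), 5).

app(wrap(app(app(app(b, 6), app(b, 6)), 6)), 5)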